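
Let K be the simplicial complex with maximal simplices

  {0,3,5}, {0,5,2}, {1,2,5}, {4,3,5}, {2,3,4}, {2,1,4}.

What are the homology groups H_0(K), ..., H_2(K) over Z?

Fix the vertex order 0 < 1 < 2 < 3 < 4 < 5 and write every simplex with vertices in increasing order. Then dim K = 2 and the simplices of K are:

  0-simplices (6): [0], [1], [2], [3], [4], [5]
  1-simplices (12): [0,2], [0,3], [0,5], [1,2], [1,4], [1,5], [2,3], [2,4], [2,5], [3,4], [3,5], [4,5]
  2-simplices (6): [0,2,5], [0,3,5], [1,2,4], [1,2,5], [2,3,4], [3,4,5]

Hence C_0 ≅ Z^6, C_1 ≅ Z^12, C_2 ≅ Z^6.

Boundary ∂_1: C_1 → C_0 maps an edge to its endpoints' difference, ∂[p,q] = q − p.
The resulting 6×12 matrix has rank 5, and its Smith normal form has invariant factors (1,1,1,1,1).

Boundary ∂_2: C_2 → C_1 acts by ∂[p,q,r] = [q,r] − [p,r] + [p,q]. For instance
  ∂[0,3,5] = [3,5] − [0,5] + [0,3],
  ∂[0,2,5] = [2,5] − [0,5] + [0,2].
This gives a 12×6 integer matrix of rank 6; reducing to Smith normal form yields diagonal entries (1,1,1,1,1,1).

Computing H_k = (kernel of ∂_k) / (image of ∂_{k+1}):

  H_0: rank C_0 − rank ∂_1 = 6 − 5 = 1, and the invariant factors of ∂_1 are all 1, so H_0 = Z.
  H_1: rank ker ∂_1 − rank ∂_2 = (12 − 5) − 6 = 1, and the invariant factors of ∂_2 are all 1, so H_1 = Z.
  H_2: rank ker ∂_2 − rank ∂_3 = (6 − 6) − 0 = 0, and there is no ∂_3, so H_2 = 0.

H_0 ≅ Z,  H_1 ≅ Z,  H_2 = 0.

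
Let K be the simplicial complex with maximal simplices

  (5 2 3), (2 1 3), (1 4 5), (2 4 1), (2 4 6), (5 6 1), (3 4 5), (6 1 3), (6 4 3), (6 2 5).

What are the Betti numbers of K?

b_0 = 1, b_1 = 0, b_2 = 0.

Fix the vertex order 1 < 2 < 3 < 4 < 5 < 6 and write every simplex with vertices in increasing order. Then dim K = 2 and the simplices of K are:

  0-simplices (6): [1], [2], [3], [4], [5], [6]
  1-simplices (15): [1,2], [1,3], [1,4], [1,5], [1,6], [2,3], [2,4], [2,5], [2,6], [3,4], [3,5], [3,6], [4,5], [4,6], [5,6]
  2-simplices (10): [1,2,3], [1,2,4], [1,3,6], [1,4,5], [1,5,6], [2,3,5], [2,4,6], [2,5,6], [3,4,5], [3,4,6]

so the chain groups are C_0 ≅ Z^6, C_1 ≅ Z^15, C_2 ≅ Z^10.

∂_1: C_1 → C_0 maps an edge to its endpoints' difference, ∂[p,q] = q − p.
The resulting 6×15 matrix has rank 5, and its Smith normal form has invariant factors (1,1,1,1,1).

The boundary map ∂_2: C_2 → C_1 sends each 2-simplex [p,q,r] to [q,r] − [p,r] + [p,q]. For instance
  ∂[1,3,6] = [3,6] − [1,6] + [1,3],
  ∂[1,4,5] = [4,5] − [1,5] + [1,4].
This gives a 15×10 integer matrix of rank 10; reducing to Smith normal form yields diagonal entries (1,1,1,1,1,1,1,1,1,2).

Now H_k = ker ∂_k / im ∂_{k+1}, so:

  H_0: rank C_0 − rank ∂_1 = 6 − 5 = 1, and the invariant factors of ∂_1 are all 1, so H_0 ≅ Z.
  H_1: rank ker ∂_1 − rank ∂_2 = (15 − 5) − 10 = 0, and ∂_2 has invariant factor 2 > 1, so H_1 ≅ Z/2Z.
  H_2: rank ker ∂_2 − rank ∂_3 = (10 − 10) − 0 = 0, and there is no ∂_3, so H_2 ≅ 0.

Hence the Betti numbers are b_0 = 1, b_1 = 0, b_2 = 0.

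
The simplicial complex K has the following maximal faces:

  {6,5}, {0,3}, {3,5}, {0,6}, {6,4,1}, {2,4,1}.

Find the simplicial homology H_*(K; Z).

K has 7 vertices, 9 edges, 2 triangles.
rank ∂_0 = 0, rank ∂_1 = 6 ⇒ b_0 = 7 − 0 − 6 = 1; all invariant factors of ∂_1 are 1 so no torsion. So H_0 = Z.
rank ∂_1 = 6, rank ∂_2 = 2 ⇒ b_1 = 9 − 6 − 2 = 1; all invariant factors of ∂_2 are 1 so no torsion. So H_1 = Z.
rank ∂_2 = 2, rank ∂_3 = 0 ⇒ b_2 = 2 − 2 − 0 = 0. So H_2 = 0.

H_0 ≅ Z,  H_1 ≅ Z,  H_2 = 0.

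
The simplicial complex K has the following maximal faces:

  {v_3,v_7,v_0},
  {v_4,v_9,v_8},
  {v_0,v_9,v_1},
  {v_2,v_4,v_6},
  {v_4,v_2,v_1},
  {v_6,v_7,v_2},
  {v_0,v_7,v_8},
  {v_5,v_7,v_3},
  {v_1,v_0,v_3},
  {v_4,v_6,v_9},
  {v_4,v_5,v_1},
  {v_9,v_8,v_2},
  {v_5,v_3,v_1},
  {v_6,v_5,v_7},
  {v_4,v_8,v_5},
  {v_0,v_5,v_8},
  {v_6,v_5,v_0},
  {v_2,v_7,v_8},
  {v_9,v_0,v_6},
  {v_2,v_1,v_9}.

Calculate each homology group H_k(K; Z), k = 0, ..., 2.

Take the total order v_0 < v_1 < v_2 < v_3 < v_4 < v_5 < v_6 < v_7 < v_8 < v_9 on the vertex set. Then K (dimension 2) consists of the simplices:

  0-simplices (10): [v_0], [v_1], [v_2], [v_3], [v_4], [v_5], [v_6], [v_7], [v_8], [v_9]
  1-simplices (30): (30 of them)
  2-simplices (20): (20 of them)

so the chain groups are C_0 ≅ Z^10, C_1 ≅ Z^30, C_2 ≅ Z^20.

∂_1: C_1 → C_0 sends each edge [p,q] (with p < q) to q − p. For instance
  ∂[v_1,v_4] = [v_4] − [v_1].
As a 10×30 matrix over Z this has rank 9, with invariant factors (1,1,1,1,1,1,1,1,1).

Boundary ∂_2: C_2 → C_1 maps a triangle to the signed sum of its edges. For instance
  ∂[v_4,v_5,v_8] = [v_5,v_8] − [v_4,v_8] + [v_4,v_5],
  ∂[v_0,v_5,v_8] = [v_5,v_8] − [v_0,v_8] + [v_0,v_5].
This gives a 30×20 integer matrix of rank 20; reducing to Smith normal form yields diagonal entries (1,1,1,1,1,1,1,1,1,1,1,1,1,1,1,1,1,1,1,2).

Computing H_k = (kernel of ∂_k) / (image of ∂_{k+1}):

  H_0: rank C_0 − rank ∂_1 = 10 − 9 = 1, and the invariant factors of ∂_1 are all 1, so H_0 ≅ Z.
  H_1: rank ker ∂_1 − rank ∂_2 = (30 − 9) − 20 = 1, and ∂_2 has invariant factor 2 > 1, so H_1 ≅ Z ⊕ Z/2.
  H_2: rank ker ∂_2 − rank ∂_3 = (20 − 20) − 0 = 0, and there is no ∂_3, so H_2 ≅ 0.

H_0 = Z,  H_1 = Z ⊕ Z/2,  H_2 = 0.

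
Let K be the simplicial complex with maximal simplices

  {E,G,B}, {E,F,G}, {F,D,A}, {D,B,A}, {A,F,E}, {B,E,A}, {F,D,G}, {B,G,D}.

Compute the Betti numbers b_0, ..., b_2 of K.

b_0 = 1, b_1 = 0, b_2 = 1.

We work with the vertex ordering A < B < D < E < F < G. The simplices of K, each written with vertices in increasing order, are:

  0-simplices (6): A, B, D, E, F, G
  1-simplices (12): AB, AD, AE, AF, BD, BE, BG, DF, DG, EF, EG, FG
  2-simplices (8): ABD, ABE, ADF, AEF, BDG, BEG, DFG, EFG

Hence C_0 ≅ Z^6, C_1 ≅ Z^12, C_2 ≅ Z^8.

∂_1: C_1 → C_0 maps an edge to its endpoints' difference, ∂[p,q] = q − p.
As a 6×12 matrix over Z this has rank 5, with invariant factors (1,1,1,1,1).

The boundary map ∂_2: C_2 → C_1 sends each 2-simplex [p,q,r] to [q,r] − [p,r] + [p,q]. For instance
  ∂ADF = DF − AF + AD,
  ∂ABE = BE − AE + AB.
The resulting 12×8 matrix has rank 7, and its Smith normal form has invariant factors (1,1,1,1,1,1,1).

Now H_k = ker ∂_k / im ∂_{k+1}, so:

  H_0: rank C_0 − rank ∂_1 = 6 − 5 = 1, and the invariant factors of ∂_1 are all 1, so H_0 = Z.
  H_1: rank ker ∂_1 − rank ∂_2 = (12 − 5) − 7 = 0, and the invariant factors of ∂_2 are all 1, so H_1 = 0.
  H_2: rank ker ∂_2 − rank ∂_3 = (8 − 7) − 0 = 1, and there is no ∂_3, so H_2 = Z.

(K is a triangulation of the 2-sphere S^2.)

Hence the Betti numbers are b_0 = 1, b_1 = 0, b_2 = 1.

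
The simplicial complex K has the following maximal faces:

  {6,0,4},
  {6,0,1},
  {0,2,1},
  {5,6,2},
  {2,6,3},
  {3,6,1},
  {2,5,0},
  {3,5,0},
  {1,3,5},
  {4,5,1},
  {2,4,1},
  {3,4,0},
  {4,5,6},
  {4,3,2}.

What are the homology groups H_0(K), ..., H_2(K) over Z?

Take the total order 0 < 1 < 2 < 3 < 4 < 5 < 6 on the vertex set. Then K (dimension 2) consists of the simplices:

  0-simplices (7): [0], [1], [2], [3], [4], [5], [6]
  1-simplices (21): [0,1], [0,2], [0,3], [0,4], [0,5], [0,6], [1,2], [1,3], [1,4], [1,5], [1,6], [2,3], [2,4], [2,5], [2,6], [3,4], [3,5], [3,6], [4,5], [4,6], [5,6]
  2-simplices (14): [0,1,2], [0,1,6], [0,2,5], [0,3,4], [0,3,5], [0,4,6], [1,2,4], [1,3,5], [1,3,6], [1,4,5], [2,3,4], [2,3,6], [2,5,6], [4,5,6]

giving chain groups C_0 ≅ Z^7, C_1 ≅ Z^21, C_2 ≅ Z^14.

The boundary map ∂_1: C_1 → C_0 maps an edge to its endpoints' difference, ∂[p,q] = q − p. For instance
  ∂[1,4] = [4] − [1].
The 7×21 boundary matrix has rank 6 and Smith normal form diag(1,1,1,1,1,1).

∂_2: C_2 → C_1 sends each 2-simplex [p,q,r] to [q,r] − [p,r] + [p,q]. For instance
  ∂[4,5,6] = [5,6] − [4,6] + [4,5],
  ∂[0,3,4] = [3,4] − [0,4] + [0,3].
The resulting 21×14 matrix has rank 13, and its Smith normal form has invariant factors (1,1,1,1,1,1,1,1,1,1,1,1,1).

From H_k ≅ ker(∂_k) / im(∂_{k+1}) we obtain:

  H_0: rank C_0 − rank ∂_1 = 7 − 6 = 1, and the invariant factors of ∂_1 are all 1, so H_0 ≅ Z.
  H_1: rank ker ∂_1 − rank ∂_2 = (21 − 6) − 13 = 2, and the invariant factors of ∂_2 are all 1, so H_1 ≅ Z^2.
  H_2: rank ker ∂_2 − rank ∂_3 = (14 − 13) − 0 = 1, and there is no ∂_3, so H_2 ≅ Z.

As a check, the Euler characteristic is 7 − 21 + 14 = 0, which agrees with 1 − 2 + 1 = 0.

H_0 = Z,  H_1 = Z^2,  H_2 = Z.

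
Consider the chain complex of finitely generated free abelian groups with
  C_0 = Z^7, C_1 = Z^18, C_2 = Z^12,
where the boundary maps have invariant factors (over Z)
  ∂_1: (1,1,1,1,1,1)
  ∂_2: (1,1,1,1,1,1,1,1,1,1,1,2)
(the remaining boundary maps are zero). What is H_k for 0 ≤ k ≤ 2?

H_0: b_0 = 7 − 0 − 6 = 1; torsion from ∂_1 factors > 1: none. So H_0 = Z.
H_1: b_1 = 18 − 6 − 12 = 0; torsion from ∂_2 factors > 1: [2]. So H_1 = Z/2Z.
H_2: b_2 = 12 − 12 − 0 = 0; torsion from ∂_3 factors > 1: none. So H_2 = 0.

H_0 = Z,  H_1 = Z/2Z,  H_2 = 0.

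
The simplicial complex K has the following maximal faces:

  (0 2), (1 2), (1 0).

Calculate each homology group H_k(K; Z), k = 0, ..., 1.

H_0 = Z,  H_1 = Z.

Take the total order 0 < 1 < 2 on the vertex set. Then K (dimension 1) consists of the simplices:

  0-simplices (3): [0], [1], [2]
  1-simplices (3): [0,1], [0,2], [1,2]

so the chain groups are C_0 ≅ Z^3, C_1 ≅ Z^3.

∂_1: C_1 → C_0 is given by ∂[p,q] = [q] − [p].
The resulting 3×3 matrix has rank 2, and its Smith normal form has invariant factors (1,1).

Now H_k = ker ∂_k / im ∂_{k+1}, so:

  H_0: rank C_0 − rank ∂_1 = 3 − 2 = 1, and the invariant factors of ∂_1 are all 1, so H_0 ≅ Z.
  H_1: rank ker ∂_1 − rank ∂_2 = (3 − 2) − 0 = 1, and there is no ∂_2, so H_1 ≅ Z.

As a check, the Euler characteristic is 3 − 3 = 0, which agrees with 1 − 1 = 0.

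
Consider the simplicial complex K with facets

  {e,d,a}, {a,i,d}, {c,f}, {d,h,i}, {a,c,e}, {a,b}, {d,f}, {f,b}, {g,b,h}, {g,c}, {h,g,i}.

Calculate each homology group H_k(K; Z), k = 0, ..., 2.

Take the total order a < b < c < d < e < f < g < h < i on the vertex set. Then K (dimension 2) consists of the simplices:

  0-simplices (9): a, b, c, d, e, f, g, h, i
  1-simplices (18): ab, ac, ad, ae, ai, bf, bg, bh, ce, cf, cg, de, df, dh, di, gh, gi, hi
  2-simplices (6): ace, ade, adi, bgh, dhi, ghi

giving chain groups C_0 ≅ Z^9, C_1 ≅ Z^18, C_2 ≅ Z^6.

The boundary map ∂_1: C_1 → C_0 sends each edge [p,q] (with p < q) to q − p. For instance
  ∂ac = c − a.
This gives a 9×18 integer matrix of rank 8; reducing to Smith normal form yields diagonal entries (1,1,1,1,1,1,1,1).

∂_2: C_2 → C_1 acts by ∂[p,q,r] = [q,r] − [p,r] + [p,q]. For instance
  ∂ace = ce − ae + ac,
  ∂ade = de − ae + ad.
This gives a 18×6 integer matrix of rank 6; reducing to Smith normal form yields diagonal entries (1,1,1,1,1,1).

Now H_k = ker ∂_k / im ∂_{k+1}, so:

  H_0: rank C_0 − rank ∂_1 = 9 − 8 = 1, and the invariant factors of ∂_1 are all 1, so H_0 ≅ Z.
  H_1: rank ker ∂_1 − rank ∂_2 = (18 − 8) − 6 = 4, and the invariant factors of ∂_2 are all 1, so H_1 ≅ Z^4.
  H_2: rank ker ∂_2 − rank ∂_3 = (6 − 6) − 0 = 0, and there is no ∂_3, so H_2 ≅ 0.

H_0 ≅ Z,  H_1 ≅ Z^4,  H_2 = 0.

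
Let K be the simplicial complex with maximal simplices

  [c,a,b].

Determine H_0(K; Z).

Fix the vertex order a < b < c and write every simplex with vertices in increasing order. Then dim K = 2 and the simplices of K are:

  0-simplices (3): a, b, c
  1-simplices (3): ab, ac, bc
  2-simplices (1): abc

so the chain groups are C_0 ≅ Z^3, C_1 ≅ Z^3, C_2 ≅ Z^1.

∂_1: C_1 → C_0 is given by ∂[p,q] = [q] − [p]. For instance
  ∂ab = b − a.
This gives a 3×3 integer matrix of rank 2; reducing to Smith normal form yields diagonal entries (1,1).

∂_2: C_2 → C_1 acts by ∂[p,q,r] = [q,r] − [p,r] + [p,q]. For instance
  ∂abc = bc − ac + ab.
The resulting 3×1 matrix has rank 1, and its Smith normal form has invariant factors (1).

Now H_k = ker ∂_k / im ∂_{k+1}, so:

  H_0: rank C_0 − rank ∂_1 = 3 − 2 = 1, and the invariant factors of ∂_1 are all 1, so H_0 ≅ Z.

(K is a triangulation of the 2-simplex.)

H_0 = Z.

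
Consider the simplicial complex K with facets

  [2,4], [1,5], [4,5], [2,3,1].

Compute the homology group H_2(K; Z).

Take the total order 1 < 2 < 3 < 4 < 5 on the vertex set. Then K (dimension 2) consists of the simplices:

  0-simplices (5): [1], [2], [3], [4], [5]
  1-simplices (6): [1,2], [1,3], [1,5], [2,3], [2,4], [4,5]
  2-simplices (1): [1,2,3]

so the chain groups are C_0 ≅ Z^5, C_1 ≅ Z^6, C_2 ≅ Z^1.

Boundary ∂_1: C_1 → C_0 is given by ∂[p,q] = [q] − [p].
As a 5×6 matrix over Z this has rank 4, with invariant factors (1,1,1,1).

Boundary ∂_2: C_2 → C_1 acts by ∂[p,q,r] = [q,r] − [p,r] + [p,q]. For instance
  ∂[1,2,3] = [2,3] − [1,3] + [1,2].
The resulting 6×1 matrix has rank 1, and its Smith normal form has invariant factors (1).

Now H_k = ker ∂_k / im ∂_{k+1}, so:

  H_2: rank ker ∂_2 − rank ∂_3 = (1 − 1) − 0 = 0, and there is no ∂_3, so H_2 = 0.

H_2 ≅ 0.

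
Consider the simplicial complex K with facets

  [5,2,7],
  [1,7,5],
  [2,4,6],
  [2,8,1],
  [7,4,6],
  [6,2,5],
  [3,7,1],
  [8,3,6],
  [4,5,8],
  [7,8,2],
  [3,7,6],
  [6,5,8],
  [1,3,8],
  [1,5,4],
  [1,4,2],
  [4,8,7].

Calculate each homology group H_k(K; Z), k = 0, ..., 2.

H_0 ≅ Z,  H_1 ≅ Z^2,  H_2 ≅ Z.

Fix the vertex order 1 < 2 < 3 < 4 < 5 < 6 < 7 < 8 and write every simplex with vertices in increasing order. Then dim K = 2 and the simplices of K are:

  0-simplices (8): [1], [2], [3], [4], [5], [6], [7], [8]
  1-simplices (24): (24 of them)
  2-simplices (16): [1,2,4], [1,2,8], [1,3,7], [1,3,8], [1,4,5], [1,5,7], [2,4,6], [2,5,6], [2,5,7], [2,7,8], [3,6,7], [3,6,8], [4,5,8], [4,6,7], [4,7,8], [5,6,8]

giving chain groups C_0 ≅ Z^8, C_1 ≅ Z^24, C_2 ≅ Z^16.

∂_1: C_1 → C_0 is given by ∂[p,q] = [q] − [p].
As a 8×24 matrix over Z this has rank 7, with invariant factors (1,1,1,1,1,1,1).

∂_2: C_2 → C_1 maps a triangle to the signed sum of its edges. For instance
  ∂[1,4,5] = [4,5] − [1,5] + [1,4],
  ∂[1,2,4] = [2,4] − [1,4] + [1,2].
The 24×16 boundary matrix has rank 15 and Smith normal form diag(1,1,1,1,1,1,1,1,1,1,1,1,1,1,1).

Reading off H_k = ker ∂_k / im ∂_{k+1}:

  H_0: rank C_0 − rank ∂_1 = 8 − 7 = 1, and the invariant factors of ∂_1 are all 1, so H_0 = Z.
  H_1: rank ker ∂_1 − rank ∂_2 = (24 − 7) − 15 = 2, and the invariant factors of ∂_2 are all 1, so H_1 = Z^2.
  H_2: rank ker ∂_2 − rank ∂_3 = (16 − 15) − 0 = 1, and there is no ∂_3, so H_2 = Z.

(K is a triangulation of the torus T^2.)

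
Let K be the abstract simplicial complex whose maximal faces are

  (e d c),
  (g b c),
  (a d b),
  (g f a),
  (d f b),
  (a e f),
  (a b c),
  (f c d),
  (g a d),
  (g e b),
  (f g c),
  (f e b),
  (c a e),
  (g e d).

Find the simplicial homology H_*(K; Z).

H_0 = Z,  H_1 = Z^2,  H_2 = Z.

Fix the vertex order a < b < c < d < e < f < g and write every simplex with vertices in increasing order. Then dim K = 2 and the simplices of K are:

  0-simplices (7): a, b, c, d, e, f, g
  1-simplices (21): ab, ac, ad, ae, af, ag, bc, bd, be, bf, bg, cd, ce, cf, cg, de, df, dg, ef, eg, fg
  2-simplices (14): abc, abd, ace, adg, aef, afg, bcg, bdf, bef, beg, cde, cdf, cfg, deg

Hence C_0 ≅ Z^7, C_1 ≅ Z^21, C_2 ≅ Z^14.

The boundary map ∂_1: C_1 → C_0 is given by ∂[p,q] = [q] − [p].
The 7×21 boundary matrix has rank 6 and Smith normal form diag(1,1,1,1,1,1).

∂_2: C_2 → C_1 sends each 2-simplex [p,q,r] to [q,r] − [p,r] + [p,q]. For instance
  ∂bdf = df − bf + bd,
  ∂aef = ef − af + ae.
This gives a 21×14 integer matrix of rank 13; reducing to Smith normal form yields diagonal entries (1,1,1,1,1,1,1,1,1,1,1,1,1).

Computing H_k = (kernel of ∂_k) / (image of ∂_{k+1}):

  H_0: rank C_0 − rank ∂_1 = 7 − 6 = 1, and the invariant factors of ∂_1 are all 1, so H_0 = Z.
  H_1: rank ker ∂_1 − rank ∂_2 = (21 − 6) − 13 = 2, and the invariant factors of ∂_2 are all 1, so H_1 = Z^2.
  H_2: rank ker ∂_2 − rank ∂_3 = (14 − 13) − 0 = 1, and there is no ∂_3, so H_2 = Z.

As a check, the Euler characteristic is 7 − 21 + 14 = 0, which agrees with 1 − 2 + 1 = 0.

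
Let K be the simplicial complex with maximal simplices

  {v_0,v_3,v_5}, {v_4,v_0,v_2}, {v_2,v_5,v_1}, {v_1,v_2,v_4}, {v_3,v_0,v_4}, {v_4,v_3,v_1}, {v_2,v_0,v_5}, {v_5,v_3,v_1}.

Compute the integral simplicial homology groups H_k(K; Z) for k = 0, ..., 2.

H_0 = Z,  H_1 = 0,  H_2 = Z.

Take the total order v_0 < v_1 < v_2 < v_3 < v_4 < v_5 on the vertex set. Then K (dimension 2) consists of the simplices:

  0-simplices (6): [v_0], [v_1], [v_2], [v_3], [v_4], [v_5]
  1-simplices (12): [v_0,v_2], [v_0,v_3], [v_0,v_4], [v_0,v_5], [v_1,v_2], [v_1,v_3], [v_1,v_4], [v_1,v_5], [v_2,v_4], [v_2,v_5], [v_3,v_4], [v_3,v_5]
  2-simplices (8): [v_0,v_2,v_4], [v_0,v_2,v_5], [v_0,v_3,v_4], [v_0,v_3,v_5], [v_1,v_2,v_4], [v_1,v_2,v_5], [v_1,v_3,v_4], [v_1,v_3,v_5]

giving chain groups C_0 ≅ Z^6, C_1 ≅ Z^12, C_2 ≅ Z^8.

∂_1: C_1 → C_0 sends each edge [p,q] (with p < q) to q − p.
The resulting 6×12 matrix has rank 5, and its Smith normal form has invariant factors (1,1,1,1,1).

The boundary map ∂_2: C_2 → C_1 acts by ∂[p,q,r] = [q,r] − [p,r] + [p,q]. For instance
  ∂[v_1,v_2,v_4] = [v_2,v_4] − [v_1,v_4] + [v_1,v_2],
  ∂[v_0,v_2,v_4] = [v_2,v_4] − [v_0,v_4] + [v_0,v_2].
As a 12×8 matrix over Z this has rank 7, with invariant factors (1,1,1,1,1,1,1).

Now H_k = ker ∂_k / im ∂_{k+1}, so:

  H_0: rank C_0 − rank ∂_1 = 6 − 5 = 1, and the invariant factors of ∂_1 are all 1, so H_0 ≅ Z.
  H_1: rank ker ∂_1 − rank ∂_2 = (12 − 5) − 7 = 0, and the invariant factors of ∂_2 are all 1, so H_1 ≅ 0.
  H_2: rank ker ∂_2 − rank ∂_3 = (8 − 7) − 0 = 1, and there is no ∂_3, so H_2 ≅ Z.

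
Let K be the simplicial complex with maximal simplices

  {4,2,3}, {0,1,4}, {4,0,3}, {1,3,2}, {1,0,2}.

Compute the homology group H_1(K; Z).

H_1 ≅ Z.

K has 5 vertices, 10 edges, 5 triangles.
rank ∂_1 = 4, rank ∂_2 = 5 ⇒ b_1 = 10 − 4 − 5 = 1; all invariant factors of ∂_2 are 1 so no torsion. So H_1 = Z.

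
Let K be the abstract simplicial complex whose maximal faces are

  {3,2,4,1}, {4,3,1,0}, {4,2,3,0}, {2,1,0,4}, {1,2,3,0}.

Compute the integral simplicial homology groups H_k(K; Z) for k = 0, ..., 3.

Take the total order 0 < 1 < 2 < 3 < 4 on the vertex set. Then K (dimension 3) consists of the simplices:

  0-simplices (5): [0], [1], [2], [3], [4]
  1-simplices (10): [0,1], [0,2], [0,3], [0,4], [1,2], [1,3], [1,4], [2,3], [2,4], [3,4]
  2-simplices (10): [0,1,2], [0,1,3], [0,1,4], [0,2,3], [0,2,4], [0,3,4], [1,2,3], [1,2,4], [1,3,4], [2,3,4]
  3-simplices (5): [0,1,2,3], [0,1,2,4], [0,1,3,4], [0,2,3,4], [1,2,3,4]

Hence C_0 ≅ Z^5, C_1 ≅ Z^10, C_2 ≅ Z^10, C_3 ≅ Z^5.

The boundary map ∂_1: C_1 → C_0 is given by ∂[p,q] = [q] − [p].
The 5×10 boundary matrix has rank 4 and Smith normal form diag(1,1,1,1).

Boundary ∂_2: C_2 → C_1 acts by ∂[p,q,r] = [q,r] − [p,r] + [p,q]. For instance
  ∂[1,2,4] = [2,4] − [1,4] + [1,2],
  ∂[0,2,3] = [2,3] − [0,3] + [0,2].
This gives a 10×10 integer matrix of rank 6; reducing to Smith normal form yields diagonal entries (1,1,1,1,1,1).

The boundary map ∂_3: C_3 → C_2 sends each 3-simplex σ to the alternating sum Σ_i (−1)^i (σ with its i-th vertex removed). For instance
  ∂[0,1,2,4] = [1,2,4] − [0,2,4] + [0,1,4] − [0,1,2],
  ∂[1,2,3,4] = [2,3,4] − [1,3,4] + [1,2,4] − [1,2,3].
As a 10×5 matrix over Z this has rank 4, with invariant factors (1,1,1,1).

Now H_k = ker ∂_k / im ∂_{k+1}, so:

  H_0: rank C_0 − rank ∂_1 = 5 − 4 = 1, and the invariant factors of ∂_1 are all 1, so H_0 = Z.
  H_1: rank ker ∂_1 − rank ∂_2 = (10 − 4) − 6 = 0, and the invariant factors of ∂_2 are all 1, so H_1 = 0.
  H_2: rank ker ∂_2 − rank ∂_3 = (10 − 6) − 4 = 0, and the invariant factors of ∂_3 are all 1, so H_2 = 0.
  H_3: rank ker ∂_3 − rank ∂_4 = (5 − 4) − 0 = 1, and there is no ∂_4, so H_3 = Z.

H_0 ≅ Z,  H_1 = 0,  H_2 = 0,  H_3 ≅ Z.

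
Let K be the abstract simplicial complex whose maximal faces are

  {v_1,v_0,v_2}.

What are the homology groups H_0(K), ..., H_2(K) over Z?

Take the total order v_0 < v_1 < v_2 on the vertex set. Then K (dimension 2) consists of the simplices:

  0-simplices (3): [v_0], [v_1], [v_2]
  1-simplices (3): [v_0,v_1], [v_0,v_2], [v_1,v_2]
  2-simplices (1): [v_0,v_1,v_2]

Hence C_0 ≅ Z^3, C_1 ≅ Z^3, C_2 ≅ Z^1.

The boundary map ∂_1: C_1 → C_0 sends each edge [p,q] (with p < q) to q − p. For instance
  ∂[v_0,v_2] = [v_2] − [v_0].
This gives a 3×3 integer matrix of rank 2; reducing to Smith normal form yields diagonal entries (1,1).

Boundary ∂_2: C_2 → C_1 acts by ∂[p,q,r] = [q,r] − [p,r] + [p,q]. For instance
  ∂[v_0,v_1,v_2] = [v_1,v_2] − [v_0,v_2] + [v_0,v_1].
As a 3×1 matrix over Z this has rank 1, with invariant factors (1).

Reading off H_k = ker ∂_k / im ∂_{k+1}:

  H_0: rank C_0 − rank ∂_1 = 3 − 2 = 1, and the invariant factors of ∂_1 are all 1, so H_0 ≅ Z.
  H_1: rank ker ∂_1 − rank ∂_2 = (3 − 2) − 1 = 0, and the invariant factors of ∂_2 are all 1, so H_1 ≅ 0.
  H_2: rank ker ∂_2 − rank ∂_3 = (1 − 1) − 0 = 0, and there is no ∂_3, so H_2 ≅ 0.

H_0 ≅ Z,  H_1 = 0,  H_2 = 0.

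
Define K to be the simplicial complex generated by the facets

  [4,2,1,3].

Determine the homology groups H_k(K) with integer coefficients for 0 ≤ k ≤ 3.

H_0 = Z,  H_1 = 0,  H_2 = 0,  H_3 = 0.

We work with the vertex ordering 1 < 2 < 3 < 4. The simplices of K, each written with vertices in increasing order, are:

  0-simplices (4): [1], [2], [3], [4]
  1-simplices (6): [1,2], [1,3], [1,4], [2,3], [2,4], [3,4]
  2-simplices (4): [1,2,3], [1,2,4], [1,3,4], [2,3,4]
  3-simplices (1): [1,2,3,4]

Hence C_0 ≅ Z^4, C_1 ≅ Z^6, C_2 ≅ Z^4, C_3 ≅ Z^1.

Boundary ∂_1: C_1 → C_0 sends each edge [p,q] (with p < q) to q − p. For instance
  ∂[1,2] = [2] − [1].
As a 4×6 matrix over Z this has rank 3, with invariant factors (1,1,1).

Boundary ∂_2: C_2 → C_1 maps a triangle to the signed sum of its edges. For instance
  ∂[1,3,4] = [3,4] − [1,4] + [1,3],
  ∂[1,2,4] = [2,4] − [1,4] + [1,2].
This gives a 6×4 integer matrix of rank 3; reducing to Smith normal form yields diagonal entries (1,1,1).

The boundary map ∂_3: C_3 → C_2 sends each 3-simplex σ to the alternating sum Σ_i (−1)^i (σ with its i-th vertex removed). For instance
  ∂[1,2,3,4] = [2,3,4] − [1,3,4] + [1,2,4] − [1,2,3].
The resulting 4×1 matrix has rank 1, and its Smith normal form has invariant factors (1).

Now H_k = ker ∂_k / im ∂_{k+1}, so:

  H_0: rank C_0 − rank ∂_1 = 4 − 3 = 1, and the invariant factors of ∂_1 are all 1, so H_0 = Z.
  H_1: rank ker ∂_1 − rank ∂_2 = (6 − 3) − 3 = 0, and the invariant factors of ∂_2 are all 1, so H_1 = 0.
  H_2: rank ker ∂_2 − rank ∂_3 = (4 − 3) − 1 = 0, and the invariant factors of ∂_3 are all 1, so H_2 = 0.
  H_3: rank ker ∂_3 − rank ∂_4 = (1 − 1) − 0 = 0, and there is no ∂_4, so H_3 = 0.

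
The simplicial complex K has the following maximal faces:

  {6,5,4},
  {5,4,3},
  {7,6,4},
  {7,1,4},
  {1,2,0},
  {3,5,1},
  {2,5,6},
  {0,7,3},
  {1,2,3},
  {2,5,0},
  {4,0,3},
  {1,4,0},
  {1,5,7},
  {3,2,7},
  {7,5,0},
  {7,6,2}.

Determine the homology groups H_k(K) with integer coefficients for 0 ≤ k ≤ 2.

H_0 = Z,  H_1 = Z^2,  H_2 = Z.

Fix the vertex order 0 < 1 < 2 < 3 < 4 < 5 < 6 < 7 and write every simplex with vertices in increasing order. Then dim K = 2 and the simplices of K are:

  0-simplices (8): [0], [1], [2], [3], [4], [5], [6], [7]
  1-simplices (24): (24 of them)
  2-simplices (16): [0,1,2], [0,1,4], [0,2,5], [0,3,4], [0,3,7], [0,5,7], [1,2,3], [1,3,5], [1,4,7], [1,5,7], [2,3,7], [2,5,6], [2,6,7], [3,4,5], [4,5,6], [4,6,7]

giving chain groups C_0 ≅ Z^8, C_1 ≅ Z^24, C_2 ≅ Z^16.

Boundary ∂_1: C_1 → C_0 is given by ∂[p,q] = [q] − [p]. For instance
  ∂[4,5] = [5] − [4].
As a 8×24 matrix over Z this has rank 7, with invariant factors (1,1,1,1,1,1,1).

Boundary ∂_2: C_2 → C_1 acts by ∂[p,q,r] = [q,r] − [p,r] + [p,q]. For instance
  ∂[0,2,5] = [2,5] − [0,5] + [0,2],
  ∂[0,3,7] = [3,7] − [0,7] + [0,3].
The resulting 24×16 matrix has rank 15, and its Smith normal form has invariant factors (1,1,1,1,1,1,1,1,1,1,1,1,1,1,1).

Reading off H_k = ker ∂_k / im ∂_{k+1}:

  H_0: rank C_0 − rank ∂_1 = 8 − 7 = 1, and the invariant factors of ∂_1 are all 1, so H_0 = Z.
  H_1: rank ker ∂_1 − rank ∂_2 = (24 − 7) − 15 = 2, and the invariant factors of ∂_2 are all 1, so H_1 = Z^2.
  H_2: rank ker ∂_2 − rank ∂_3 = (16 − 15) − 0 = 1, and there is no ∂_3, so H_2 = Z.

(K is a triangulation of the torus T^2.)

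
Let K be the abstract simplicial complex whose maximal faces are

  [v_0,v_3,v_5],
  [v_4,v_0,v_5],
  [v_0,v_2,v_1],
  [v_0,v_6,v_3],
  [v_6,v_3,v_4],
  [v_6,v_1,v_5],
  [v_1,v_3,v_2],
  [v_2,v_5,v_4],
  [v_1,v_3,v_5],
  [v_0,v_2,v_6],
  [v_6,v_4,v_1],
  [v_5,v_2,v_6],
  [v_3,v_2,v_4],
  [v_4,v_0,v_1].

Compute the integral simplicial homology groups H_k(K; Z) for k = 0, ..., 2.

Order the vertices as v_0 < v_1 < v_2 < v_3 < v_4 < v_5 < v_6. Listing each simplex with vertices in this order, K has dimension 2 with simplices:

  0-simplices (7): [v_0], [v_1], [v_2], [v_3], [v_4], [v_5], [v_6]
  1-simplices (21): (21 of them)
  2-simplices (14): (14 of them)

so the chain groups are C_0 ≅ Z^7, C_1 ≅ Z^21, C_2 ≅ Z^14.

∂_1: C_1 → C_0 sends each edge [p,q] (with p < q) to q − p. For instance
  ∂[v_5,v_6] = [v_6] − [v_5].
The 7×21 boundary matrix has rank 6 and Smith normal form diag(1,1,1,1,1,1).

∂_2: C_2 → C_1 sends each 2-simplex [p,q,r] to [q,r] − [p,r] + [p,q]. For instance
  ∂[v_0,v_1,v_2] = [v_1,v_2] − [v_0,v_2] + [v_0,v_1],
  ∂[v_2,v_4,v_5] = [v_4,v_5] − [v_2,v_5] + [v_2,v_4].
The resulting 21×14 matrix has rank 13, and its Smith normal form has invariant factors (1,1,1,1,1,1,1,1,1,1,1,1,1).

Now H_k = ker ∂_k / im ∂_{k+1}, so:

  H_0: rank C_0 − rank ∂_1 = 7 − 6 = 1, and the invariant factors of ∂_1 are all 1, so H_0 = Z.
  H_1: rank ker ∂_1 − rank ∂_2 = (21 − 6) − 13 = 2, and the invariant factors of ∂_2 are all 1, so H_1 = Z^2.
  H_2: rank ker ∂_2 − rank ∂_3 = (14 − 13) − 0 = 1, and there is no ∂_3, so H_2 = Z.

H_0 = Z,  H_1 = Z^2,  H_2 = Z.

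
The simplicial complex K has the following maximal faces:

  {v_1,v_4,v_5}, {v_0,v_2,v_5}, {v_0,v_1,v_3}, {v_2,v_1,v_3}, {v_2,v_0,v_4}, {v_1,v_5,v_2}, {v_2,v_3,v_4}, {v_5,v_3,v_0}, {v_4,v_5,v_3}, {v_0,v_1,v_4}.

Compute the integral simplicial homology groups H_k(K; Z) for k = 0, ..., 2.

H_0 ≅ Z,  H_1 ≅ Z_2,  H_2 = 0.

Fix the vertex order v_0 < v_1 < v_2 < v_3 < v_4 < v_5 and write every simplex with vertices in increasing order. Then dim K = 2 and the simplices of K are:

  0-simplices (6): [v_0], [v_1], [v_2], [v_3], [v_4], [v_5]
  1-simplices (15): (15 of them)
  2-simplices (10): [v_0,v_1,v_3], [v_0,v_1,v_4], [v_0,v_2,v_4], [v_0,v_2,v_5], [v_0,v_3,v_5], [v_1,v_2,v_3], [v_1,v_2,v_5], [v_1,v_4,v_5], [v_2,v_3,v_4], [v_3,v_4,v_5]

giving chain groups C_0 ≅ Z^6, C_1 ≅ Z^15, C_2 ≅ Z^10.

∂_1: C_1 → C_0 sends each edge [p,q] (with p < q) to q − p. For instance
  ∂[v_0,v_4] = [v_4] − [v_0].
As a 6×15 matrix over Z this has rank 5, with invariant factors (1,1,1,1,1).

Boundary ∂_2: C_2 → C_1 sends each 2-simplex [p,q,r] to [q,r] − [p,r] + [p,q]. For instance
  ∂[v_2,v_3,v_4] = [v_3,v_4] − [v_2,v_4] + [v_2,v_3],
  ∂[v_1,v_2,v_5] = [v_2,v_5] − [v_1,v_5] + [v_1,v_2].
The resulting 15×10 matrix has rank 10, and its Smith normal form has invariant factors (1,1,1,1,1,1,1,1,1,2).

Reading off H_k = ker ∂_k / im ∂_{k+1}:

  H_0: rank C_0 − rank ∂_1 = 6 − 5 = 1, and the invariant factors of ∂_1 are all 1, so H_0 = Z.
  H_1: rank ker ∂_1 − rank ∂_2 = (15 − 5) − 10 = 0, and ∂_2 has invariant factor 2 > 1, so H_1 = Z_2.
  H_2: rank ker ∂_2 − rank ∂_3 = (10 − 10) − 0 = 0, and there is no ∂_3, so H_2 = 0.

As a check, the Euler characteristic is 6 − 15 + 10 = 1, which agrees with 1 − 0 + 0 = 1.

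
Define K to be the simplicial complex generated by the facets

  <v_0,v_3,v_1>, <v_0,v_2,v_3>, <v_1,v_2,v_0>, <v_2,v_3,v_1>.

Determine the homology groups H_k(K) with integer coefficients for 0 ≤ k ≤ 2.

We work with the vertex ordering v_0 < v_1 < v_2 < v_3. The simplices of K, each written with vertices in increasing order, are:

  0-simplices (4): [v_0], [v_1], [v_2], [v_3]
  1-simplices (6): [v_0,v_1], [v_0,v_2], [v_0,v_3], [v_1,v_2], [v_1,v_3], [v_2,v_3]
  2-simplices (4): [v_0,v_1,v_2], [v_0,v_1,v_3], [v_0,v_2,v_3], [v_1,v_2,v_3]

so the chain groups are C_0 ≅ Z^4, C_1 ≅ Z^6, C_2 ≅ Z^4.

The boundary map ∂_1: C_1 → C_0 is given by ∂[p,q] = [q] − [p]. For instance
  ∂[v_1,v_3] = [v_3] − [v_1].
As a 4×6 matrix over Z this has rank 3, with invariant factors (1,1,1).

Boundary ∂_2: C_2 → C_1 acts by ∂[p,q,r] = [q,r] − [p,r] + [p,q]. For instance
  ∂[v_1,v_2,v_3] = [v_2,v_3] − [v_1,v_3] + [v_1,v_2],
  ∂[v_0,v_1,v_3] = [v_1,v_3] − [v_0,v_3] + [v_0,v_1].
The 6×4 boundary matrix has rank 3 and Smith normal form diag(1,1,1).

Now H_k = ker ∂_k / im ∂_{k+1}, so:

  H_0: rank C_0 − rank ∂_1 = 4 − 3 = 1, and the invariant factors of ∂_1 are all 1, so H_0 = Z.
  H_1: rank ker ∂_1 − rank ∂_2 = (6 − 3) − 3 = 0, and the invariant factors of ∂_2 are all 1, so H_1 = 0.
  H_2: rank ker ∂_2 − rank ∂_3 = (4 − 3) − 0 = 1, and there is no ∂_3, so H_2 = Z.

H_0 ≅ Z,  H_1 = 0,  H_2 ≅ Z.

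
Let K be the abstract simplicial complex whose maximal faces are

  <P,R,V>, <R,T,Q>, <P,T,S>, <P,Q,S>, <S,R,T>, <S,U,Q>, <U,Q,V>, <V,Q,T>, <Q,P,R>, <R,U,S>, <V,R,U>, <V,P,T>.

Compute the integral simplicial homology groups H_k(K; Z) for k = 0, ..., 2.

H_0 = Z,  H_1 = Z/2,  H_2 = 0.

K has 7 vertices, 18 edges, 12 triangles.
rank ∂_0 = 0, rank ∂_1 = 6 ⇒ b_0 = 7 − 0 − 6 = 1; all invariant factors of ∂_1 are 1 so no torsion. So H_0 = Z.
rank ∂_1 = 6, rank ∂_2 = 12 ⇒ b_1 = 18 − 6 − 12 = 0; ∂_2 has invariant factor(s) [2] giving torsion. So H_1 = Z/2.
rank ∂_2 = 12, rank ∂_3 = 0 ⇒ b_2 = 12 − 12 − 0 = 0. So H_2 = 0.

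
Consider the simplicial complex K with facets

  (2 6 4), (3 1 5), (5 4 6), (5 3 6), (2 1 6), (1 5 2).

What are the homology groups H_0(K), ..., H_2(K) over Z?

H_0 = Z,  H_1 = Z,  H_2 = 0.

Take the total order 1 < 2 < 3 < 4 < 5 < 6 on the vertex set. Then K (dimension 2) consists of the simplices:

  0-simplices (6): [1], [2], [3], [4], [5], [6]
  1-simplices (12): [1,2], [1,3], [1,5], [1,6], [2,4], [2,5], [2,6], [3,5], [3,6], [4,5], [4,6], [5,6]
  2-simplices (6): [1,2,5], [1,2,6], [1,3,5], [2,4,6], [3,5,6], [4,5,6]

Hence C_0 ≅ Z^6, C_1 ≅ Z^12, C_2 ≅ Z^6.

The boundary map ∂_1: C_1 → C_0 is given by ∂[p,q] = [q] − [p]. For instance
  ∂[3,5] = [5] − [3].
As a 6×12 matrix over Z this has rank 5, with invariant factors (1,1,1,1,1).

Boundary ∂_2: C_2 → C_1 acts by ∂[p,q,r] = [q,r] − [p,r] + [p,q]. For instance
  ∂[1,2,6] = [2,6] − [1,6] + [1,2],
  ∂[1,2,5] = [2,5] − [1,5] + [1,2].
This gives a 12×6 integer matrix of rank 6; reducing to Smith normal form yields diagonal entries (1,1,1,1,1,1).

Reading off H_k = ker ∂_k / im ∂_{k+1}:

  H_0: rank C_0 − rank ∂_1 = 6 − 5 = 1, and the invariant factors of ∂_1 are all 1, so H_0 ≅ Z.
  H_1: rank ker ∂_1 − rank ∂_2 = (12 − 5) − 6 = 1, and the invariant factors of ∂_2 are all 1, so H_1 ≅ Z.
  H_2: rank ker ∂_2 − rank ∂_3 = (6 − 6) − 0 = 0, and there is no ∂_3, so H_2 ≅ 0.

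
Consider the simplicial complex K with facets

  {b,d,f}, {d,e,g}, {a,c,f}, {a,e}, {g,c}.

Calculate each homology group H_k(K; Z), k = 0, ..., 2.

H_0 ≅ Z,  H_1 ≅ Z^2,  H_2 = 0.

We work with the vertex ordering a < b < c < d < e < f < g. The simplices of K, each written with vertices in increasing order, are:

  0-simplices (7): a, b, c, d, e, f, g
  1-simplices (11): ac, ae, af, bd, bf, cf, cg, de, df, dg, eg
  2-simplices (3): acf, bdf, deg

Hence C_0 ≅ Z^7, C_1 ≅ Z^11, C_2 ≅ Z^3.

The boundary map ∂_1: C_1 → C_0 is given by ∂[p,q] = [q] − [p]. For instance
  ∂ac = c − a.
As a 7×11 matrix over Z this has rank 6, with invariant factors (1,1,1,1,1,1).

∂_2: C_2 → C_1 maps a triangle to the signed sum of its edges. For instance
  ∂bdf = df − bf + bd,
  ∂deg = eg − dg + de.
The resulting 11×3 matrix has rank 3, and its Smith normal form has invariant factors (1,1,1).

From H_k ≅ ker(∂_k) / im(∂_{k+1}) we obtain:

  H_0: rank C_0 − rank ∂_1 = 7 − 6 = 1, and the invariant factors of ∂_1 are all 1, so H_0 ≅ Z.
  H_1: rank ker ∂_1 − rank ∂_2 = (11 − 6) − 3 = 2, and the invariant factors of ∂_2 are all 1, so H_1 ≅ Z^2.
  H_2: rank ker ∂_2 − rank ∂_3 = (3 − 3) − 0 = 0, and there is no ∂_3, so H_2 ≅ 0.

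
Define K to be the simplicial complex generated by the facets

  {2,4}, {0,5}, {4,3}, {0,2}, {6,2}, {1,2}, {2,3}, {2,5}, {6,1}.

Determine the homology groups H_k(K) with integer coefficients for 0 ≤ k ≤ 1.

We work with the vertex ordering 0 < 1 < 2 < 3 < 4 < 5 < 6. The simplices of K, each written with vertices in increasing order, are:

  0-simplices (7): [0], [1], [2], [3], [4], [5], [6]
  1-simplices (9): [0,2], [0,5], [1,2], [1,6], [2,3], [2,4], [2,5], [2,6], [3,4]

giving chain groups C_0 ≅ Z^7, C_1 ≅ Z^9.

The boundary map ∂_1: C_1 → C_0 sends each edge [p,q] (with p < q) to q − p.
The 7×9 boundary matrix has rank 6 and Smith normal form diag(1,1,1,1,1,1).

From H_k ≅ ker(∂_k) / im(∂_{k+1}) we obtain:

  H_0: rank C_0 − rank ∂_1 = 7 − 6 = 1, and the invariant factors of ∂_1 are all 1, so H_0 = Z.
  H_1: rank ker ∂_1 − rank ∂_2 = (9 − 6) − 0 = 3, and there is no ∂_2, so H_1 = Z^3.

As a check, the Euler characteristic is 7 − 9 = -2, which agrees with 1 − 3 = -2.

H_0 = Z,  H_1 = Z^3.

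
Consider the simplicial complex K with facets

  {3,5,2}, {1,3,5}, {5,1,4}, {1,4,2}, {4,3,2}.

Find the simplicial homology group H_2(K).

Order the vertices as 1 < 2 < 3 < 4 < 5. Listing each simplex with vertices in this order, K has dimension 2 with simplices:

  0-simplices (5): [1], [2], [3], [4], [5]
  1-simplices (10): [1,2], [1,3], [1,4], [1,5], [2,3], [2,4], [2,5], [3,4], [3,5], [4,5]
  2-simplices (5): [1,2,4], [1,3,5], [1,4,5], [2,3,4], [2,3,5]

so the chain groups are C_0 ≅ Z^5, C_1 ≅ Z^10, C_2 ≅ Z^5.

∂_1: C_1 → C_0 sends each edge [p,q] (with p < q) to q − p.
As a 5×10 matrix over Z this has rank 4, with invariant factors (1,1,1,1).

The boundary map ∂_2: C_2 → C_1 sends each 2-simplex [p,q,r] to [q,r] − [p,r] + [p,q]. For instance
  ∂[1,2,4] = [2,4] − [1,4] + [1,2],
  ∂[2,3,4] = [3,4] − [2,4] + [2,3].
This gives a 10×5 integer matrix of rank 5; reducing to Smith normal form yields diagonal entries (1,1,1,1,1).

Now H_k = ker ∂_k / im ∂_{k+1}, so:

  H_2: rank ker ∂_2 − rank ∂_3 = (5 − 5) − 0 = 0, and there is no ∂_3, so H_2 = 0.

H_2 = 0.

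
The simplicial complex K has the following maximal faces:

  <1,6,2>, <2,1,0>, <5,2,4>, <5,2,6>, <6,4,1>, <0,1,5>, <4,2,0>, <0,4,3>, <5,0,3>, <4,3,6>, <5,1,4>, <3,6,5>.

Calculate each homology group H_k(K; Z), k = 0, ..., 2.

H_0 = Z,  H_1 = Z/2Z,  H_2 = 0.

K has 7 vertices, 18 edges, 12 triangles.
rank ∂_0 = 0, rank ∂_1 = 6 ⇒ b_0 = 7 − 0 − 6 = 1; all invariant factors of ∂_1 are 1 so no torsion. So H_0 = Z.
rank ∂_1 = 6, rank ∂_2 = 12 ⇒ b_1 = 18 − 6 − 12 = 0; ∂_2 has invariant factor(s) [2] giving torsion. So H_1 = Z/2Z.
rank ∂_2 = 12, rank ∂_3 = 0 ⇒ b_2 = 12 − 12 − 0 = 0. So H_2 = 0.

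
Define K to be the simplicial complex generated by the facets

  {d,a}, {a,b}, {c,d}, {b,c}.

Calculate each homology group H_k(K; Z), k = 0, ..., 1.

H_0 ≅ Z,  H_1 ≅ Z.

K has 4 vertices, 4 edges.
rank ∂_0 = 0, rank ∂_1 = 3 ⇒ b_0 = 4 − 0 − 3 = 1; all invariant factors of ∂_1 are 1 so no torsion. So H_0 ≅ Z.
rank ∂_1 = 3, rank ∂_2 = 0 ⇒ b_1 = 4 − 3 − 0 = 1. So H_1 ≅ Z.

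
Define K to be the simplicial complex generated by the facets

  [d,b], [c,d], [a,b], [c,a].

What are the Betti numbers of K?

b_0 = 1, b_1 = 1.

Take the total order a < b < c < d on the vertex set. Then K (dimension 1) consists of the simplices:

  0-simplices (4): a, b, c, d
  1-simplices (4): ab, ac, bd, cd

giving chain groups C_0 ≅ Z^4, C_1 ≅ Z^4.

The boundary map ∂_1: C_1 → C_0 sends each edge [p,q] (with p < q) to q − p.
The 4×4 boundary matrix has rank 3 and Smith normal form diag(1,1,1).

Computing H_k = (kernel of ∂_k) / (image of ∂_{k+1}):

  H_0: rank C_0 − rank ∂_1 = 4 − 3 = 1, and the invariant factors of ∂_1 are all 1, so H_0 ≅ Z.
  H_1: rank ker ∂_1 − rank ∂_2 = (4 − 3) − 0 = 1, and there is no ∂_2, so H_1 ≅ Z.

As a check, the Euler characteristic is 4 − 4 = 0, which agrees with 1 − 1 = 0.
(K is a triangulation of the circle S^1.)

Hence the Betti numbers are b_0 = 1, b_1 = 1.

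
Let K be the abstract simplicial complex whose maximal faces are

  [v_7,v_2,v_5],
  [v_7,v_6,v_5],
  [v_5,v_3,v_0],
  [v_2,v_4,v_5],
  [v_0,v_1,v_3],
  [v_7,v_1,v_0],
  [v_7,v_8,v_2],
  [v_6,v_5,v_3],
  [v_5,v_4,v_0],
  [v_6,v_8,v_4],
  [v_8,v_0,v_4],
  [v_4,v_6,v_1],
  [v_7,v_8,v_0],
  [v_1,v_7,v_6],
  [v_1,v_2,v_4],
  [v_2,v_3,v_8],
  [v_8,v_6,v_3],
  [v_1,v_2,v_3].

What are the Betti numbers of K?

Take the total order v_0 < v_1 < v_2 < v_3 < v_4 < v_5 < v_6 < v_7 < v_8 on the vertex set. Then K (dimension 2) consists of the simplices:

  0-simplices (9): [v_0], [v_1], [v_2], [v_3], [v_4], [v_5], [v_6], [v_7], [v_8]
  1-simplices (27): (27 of them)
  2-simplices (18): (18 of them)

giving chain groups C_0 ≅ Z^9, C_1 ≅ Z^27, C_2 ≅ Z^18.

The boundary map ∂_1: C_1 → C_0 is given by ∂[p,q] = [q] − [p].
This gives a 9×27 integer matrix of rank 8; reducing to Smith normal form yields diagonal entries (1,1,1,1,1,1,1,1).

∂_2: C_2 → C_1 sends each 2-simplex [p,q,r] to [q,r] − [p,r] + [p,q]. For instance
  ∂[v_0,v_1,v_3] = [v_1,v_3] − [v_0,v_3] + [v_0,v_1],
  ∂[v_1,v_2,v_4] = [v_2,v_4] − [v_1,v_4] + [v_1,v_2].
The resulting 27×18 matrix has rank 17, and its Smith normal form has invariant factors (1,1,1,1,1,1,1,1,1,1,1,1,1,1,1,1,1).

Computing H_k = (kernel of ∂_k) / (image of ∂_{k+1}):

  H_0: rank C_0 − rank ∂_1 = 9 − 8 = 1, and the invariant factors of ∂_1 are all 1, so H_0 ≅ Z.
  H_1: rank ker ∂_1 − rank ∂_2 = (27 − 8) − 17 = 2, and the invariant factors of ∂_2 are all 1, so H_1 ≅ Z^2.
  H_2: rank ker ∂_2 − rank ∂_3 = (18 − 17) − 0 = 1, and there is no ∂_3, so H_2 ≅ Z.

Hence the Betti numbers are b_0 = 1, b_1 = 2, b_2 = 1.

b_0 = 1, b_1 = 2, b_2 = 1.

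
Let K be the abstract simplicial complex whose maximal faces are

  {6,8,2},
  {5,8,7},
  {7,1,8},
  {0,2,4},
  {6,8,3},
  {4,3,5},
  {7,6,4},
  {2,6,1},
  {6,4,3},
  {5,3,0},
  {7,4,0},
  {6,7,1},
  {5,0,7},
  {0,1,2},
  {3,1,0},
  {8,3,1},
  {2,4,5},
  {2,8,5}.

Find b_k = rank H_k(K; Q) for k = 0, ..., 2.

b_0 = 1, b_1 = 1, b_2 = 0.

Take the total order 0 < 1 < 2 < 3 < 4 < 5 < 6 < 7 < 8 on the vertex set. Then K (dimension 2) consists of the simplices:

  0-simplices (9): [0], [1], [2], [3], [4], [5], [6], [7], [8]
  1-simplices (27): (27 of them)
  2-simplices (18): [0,1,2], [0,1,3], [0,2,4], [0,3,5], [0,4,7], [0,5,7], [1,2,6], [1,3,8], [1,6,7], [1,7,8], [2,4,5], [2,5,8], [2,6,8], [3,4,5], [3,4,6], [3,6,8], [4,6,7], [5,7,8]

Hence C_0 ≅ Z^9, C_1 ≅ Z^27, C_2 ≅ Z^18.

The boundary map ∂_1: C_1 → C_0 maps an edge to its endpoints' difference, ∂[p,q] = q − p. For instance
  ∂[0,2] = [2] − [0].
This gives a 9×27 integer matrix of rank 8; reducing to Smith normal form yields diagonal entries (1,1,1,1,1,1,1,1).

Boundary ∂_2: C_2 → C_1 maps a triangle to the signed sum of its edges. For instance
  ∂[0,2,4] = [2,4] − [0,4] + [0,2],
  ∂[2,4,5] = [4,5] − [2,5] + [2,4].
The resulting 27×18 matrix has rank 18, and its Smith normal form has invariant factors (1,1,1,1,1,1,1,1,1,1,1,1,1,1,1,1,1,2).

From H_k ≅ ker(∂_k) / im(∂_{k+1}) we obtain:

  H_0: rank C_0 − rank ∂_1 = 9 − 8 = 1, and the invariant factors of ∂_1 are all 1, so H_0 ≅ Z.
  H_1: rank ker ∂_1 − rank ∂_2 = (27 − 8) − 18 = 1, and ∂_2 has invariant factor 2 > 1, so H_1 ≅ Z × Z/2.
  H_2: rank ker ∂_2 − rank ∂_3 = (18 − 18) − 0 = 0, and there is no ∂_3, so H_2 ≅ 0.

Hence the Betti numbers are b_0 = 1, b_1 = 1, b_2 = 0.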